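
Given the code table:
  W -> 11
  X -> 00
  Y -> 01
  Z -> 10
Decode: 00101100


Decoding:
00 -> X
10 -> Z
11 -> W
00 -> X


Result: XZWX


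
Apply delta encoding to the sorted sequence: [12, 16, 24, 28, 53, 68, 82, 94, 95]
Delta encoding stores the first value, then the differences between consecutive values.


First value: 12
Deltas:
  16 - 12 = 4
  24 - 16 = 8
  28 - 24 = 4
  53 - 28 = 25
  68 - 53 = 15
  82 - 68 = 14
  94 - 82 = 12
  95 - 94 = 1


Delta encoded: [12, 4, 8, 4, 25, 15, 14, 12, 1]


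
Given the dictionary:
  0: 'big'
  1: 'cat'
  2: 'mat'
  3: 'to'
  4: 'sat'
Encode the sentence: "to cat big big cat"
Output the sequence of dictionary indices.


Look up each word in the dictionary:
  'to' -> 3
  'cat' -> 1
  'big' -> 0
  'big' -> 0
  'cat' -> 1

Encoded: [3, 1, 0, 0, 1]


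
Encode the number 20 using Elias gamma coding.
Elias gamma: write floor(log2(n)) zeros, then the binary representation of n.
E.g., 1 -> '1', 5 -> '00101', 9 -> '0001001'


num_bits = floor(log2(20)) + 1 = 5
leading_zeros = num_bits - 1 = 4
binary(20) = 10100

Elias gamma(20) = '0000' + '10100' = 000010100 (9 bits)


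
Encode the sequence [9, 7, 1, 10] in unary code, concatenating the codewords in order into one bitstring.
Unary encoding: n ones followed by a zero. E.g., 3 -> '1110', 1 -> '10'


Encode each number as n ones followed by a terminating 0:
  9 -> 1111111110 (10 bits)
  7 -> 11111110 (8 bits)
  1 -> 10 (2 bits)
  10 -> 11111111110 (11 bits)
Total length = 10 + 8 + 2 + 11 = 31 bits.

Unary([9, 7, 1, 10]) = 1111111110111111101011111111110 (31 bits)


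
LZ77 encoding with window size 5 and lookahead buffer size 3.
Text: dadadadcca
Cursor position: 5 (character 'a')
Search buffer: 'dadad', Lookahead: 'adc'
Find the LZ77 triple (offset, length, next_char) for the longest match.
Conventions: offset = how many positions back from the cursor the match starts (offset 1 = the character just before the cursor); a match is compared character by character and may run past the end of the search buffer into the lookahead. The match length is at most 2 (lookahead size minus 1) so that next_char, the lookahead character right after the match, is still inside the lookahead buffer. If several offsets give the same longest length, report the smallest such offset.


Try each offset into the search buffer:
  offset=1 (pos 4, char 'd'): match length 0
  offset=2 (pos 3, char 'a'): match length 2
  offset=3 (pos 2, char 'd'): match length 0
  offset=4 (pos 1, char 'a'): match length 2
  offset=5 (pos 0, char 'd'): match length 0
Longest match has length 2, found at offsets 2, 4; take the smallest, offset 2.
next_char = character at position 5 + 2 = 7 -> 'c'

Best match: offset=2, length=2 (matching 'ad' starting at position 3)
LZ77 triple: (2, 2, 'c')


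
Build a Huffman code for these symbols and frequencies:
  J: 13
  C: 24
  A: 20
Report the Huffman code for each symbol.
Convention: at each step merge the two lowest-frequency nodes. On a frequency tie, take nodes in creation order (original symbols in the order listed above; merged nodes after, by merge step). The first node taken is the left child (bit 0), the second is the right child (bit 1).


Huffman tree construction:
Step 1: Merge J(13) + A(20) = 33
Step 2: Merge C(24) + (J+A)(33) = 57
Read each symbol's code off the tree from the root (left child = 0, right child = 1).

Codes:
  J: 10 (length 2)
  C: 0 (length 1)
  A: 11 (length 2)
Average code length: 90/57 = 1.5789 bits/symbol


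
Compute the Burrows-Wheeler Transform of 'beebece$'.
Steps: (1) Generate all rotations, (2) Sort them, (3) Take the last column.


Rotations (sorted):
  0: $beebece -> last char: e
  1: bece$bee -> last char: e
  2: beebece$ -> last char: $
  3: ce$beebe -> last char: e
  4: e$beebec -> last char: c
  5: ebece$be -> last char: e
  6: ece$beeb -> last char: b
  7: eebece$b -> last char: b


BWT = ee$ecebb


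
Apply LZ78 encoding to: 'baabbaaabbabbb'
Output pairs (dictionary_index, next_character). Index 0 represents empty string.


LZ78 encoding steps:
Dictionary: {0: ''}
Step 1: w='' (idx 0), next='b' -> output (0, 'b'), add 'b' as idx 1
Step 2: w='' (idx 0), next='a' -> output (0, 'a'), add 'a' as idx 2
Step 3: w='a' (idx 2), next='b' -> output (2, 'b'), add 'ab' as idx 3
Step 4: w='b' (idx 1), next='a' -> output (1, 'a'), add 'ba' as idx 4
Step 5: w='a' (idx 2), next='a' -> output (2, 'a'), add 'aa' as idx 5
Step 6: w='b' (idx 1), next='b' -> output (1, 'b'), add 'bb' as idx 6
Step 7: w='ab' (idx 3), next='b' -> output (3, 'b'), add 'abb' as idx 7
Step 8: w='b' (idx 1), end of input -> output (1, '')


Encoded: [(0, 'b'), (0, 'a'), (2, 'b'), (1, 'a'), (2, 'a'), (1, 'b'), (3, 'b'), (1, '')]


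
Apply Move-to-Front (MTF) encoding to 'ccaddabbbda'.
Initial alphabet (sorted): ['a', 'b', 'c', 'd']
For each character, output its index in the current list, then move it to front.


MTF encoding:
'c': index 2 in ['a', 'b', 'c', 'd'] -> ['c', 'a', 'b', 'd']
'c': index 0 in ['c', 'a', 'b', 'd'] -> ['c', 'a', 'b', 'd']
'a': index 1 in ['c', 'a', 'b', 'd'] -> ['a', 'c', 'b', 'd']
'd': index 3 in ['a', 'c', 'b', 'd'] -> ['d', 'a', 'c', 'b']
'd': index 0 in ['d', 'a', 'c', 'b'] -> ['d', 'a', 'c', 'b']
'a': index 1 in ['d', 'a', 'c', 'b'] -> ['a', 'd', 'c', 'b']
'b': index 3 in ['a', 'd', 'c', 'b'] -> ['b', 'a', 'd', 'c']
'b': index 0 in ['b', 'a', 'd', 'c'] -> ['b', 'a', 'd', 'c']
'b': index 0 in ['b', 'a', 'd', 'c'] -> ['b', 'a', 'd', 'c']
'd': index 2 in ['b', 'a', 'd', 'c'] -> ['d', 'b', 'a', 'c']
'a': index 2 in ['d', 'b', 'a', 'c'] -> ['a', 'd', 'b', 'c']


Output: [2, 0, 1, 3, 0, 1, 3, 0, 0, 2, 2]


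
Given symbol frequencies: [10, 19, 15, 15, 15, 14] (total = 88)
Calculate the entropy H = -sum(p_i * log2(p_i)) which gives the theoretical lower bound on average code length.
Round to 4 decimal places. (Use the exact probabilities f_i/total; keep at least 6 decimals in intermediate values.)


Per-symbol terms -p_i * log2(p_i) with p_i = f_i/88:
  p = 10/88 = 0.113636: log2(p) = -3.137504, -p*log2(p) = 0.356534
  p = 19/88 = 0.215909: log2(p) = -2.211504, -p*log2(p) = 0.477484
  p = 15/88 = 0.170455: log2(p) = -2.552541, -p*log2(p) = 0.435092
  p = 15/88 = 0.170455: log2(p) = -2.552541, -p*log2(p) = 0.435092
  p = 15/88 = 0.170455: log2(p) = -2.552541, -p*log2(p) = 0.435092
  p = 14/88 = 0.159091: log2(p) = -2.652077, -p*log2(p) = 0.421921
H = 0.356534 + 0.477484 + 0.435092 + 0.435092 + 0.435092 + 0.421921 = 2.561215

H = 2.5612 bits/symbol


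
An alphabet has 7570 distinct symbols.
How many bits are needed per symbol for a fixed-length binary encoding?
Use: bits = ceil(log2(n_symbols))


log2(7570) = 12.8861
Bracket: 2^12 = 4096 < 7570 <= 2^13 = 8192
So ceil(log2(7570)) = 13

bits = ceil(log2(7570)) = ceil(12.8861) = 13 bits


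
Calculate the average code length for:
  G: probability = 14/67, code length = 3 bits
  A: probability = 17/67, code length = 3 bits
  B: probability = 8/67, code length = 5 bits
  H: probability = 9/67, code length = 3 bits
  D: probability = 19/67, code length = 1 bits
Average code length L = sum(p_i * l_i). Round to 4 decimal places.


Weighted contributions p_i * l_i:
  G: (14/67) * 3 = 42/67
  A: (17/67) * 3 = 51/67
  B: (8/67) * 5 = 40/67
  H: (9/67) * 3 = 27/67
  D: (19/67) * 1 = 19/67
Sum = (42 + 51 + 40 + 27 + 19)/67 = 179/67

L = 179/67 = 2.6716 bits/symbol


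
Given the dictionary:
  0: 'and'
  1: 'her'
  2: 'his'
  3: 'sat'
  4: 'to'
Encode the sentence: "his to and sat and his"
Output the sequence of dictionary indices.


Look up each word in the dictionary:
  'his' -> 2
  'to' -> 4
  'and' -> 0
  'sat' -> 3
  'and' -> 0
  'his' -> 2

Encoded: [2, 4, 0, 3, 0, 2]


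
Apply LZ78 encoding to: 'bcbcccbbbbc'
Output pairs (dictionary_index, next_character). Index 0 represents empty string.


LZ78 encoding steps:
Dictionary: {0: ''}
Step 1: w='' (idx 0), next='b' -> output (0, 'b'), add 'b' as idx 1
Step 2: w='' (idx 0), next='c' -> output (0, 'c'), add 'c' as idx 2
Step 3: w='b' (idx 1), next='c' -> output (1, 'c'), add 'bc' as idx 3
Step 4: w='c' (idx 2), next='c' -> output (2, 'c'), add 'cc' as idx 4
Step 5: w='b' (idx 1), next='b' -> output (1, 'b'), add 'bb' as idx 5
Step 6: w='bb' (idx 5), next='c' -> output (5, 'c'), add 'bbc' as idx 6


Encoded: [(0, 'b'), (0, 'c'), (1, 'c'), (2, 'c'), (1, 'b'), (5, 'c')]


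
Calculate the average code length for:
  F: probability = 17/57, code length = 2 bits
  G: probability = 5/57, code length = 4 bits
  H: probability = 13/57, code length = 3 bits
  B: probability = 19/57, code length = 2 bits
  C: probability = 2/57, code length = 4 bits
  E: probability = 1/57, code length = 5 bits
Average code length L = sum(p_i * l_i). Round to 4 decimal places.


Weighted contributions p_i * l_i:
  F: (17/57) * 2 = 34/57
  G: (5/57) * 4 = 20/57
  H: (13/57) * 3 = 39/57
  B: (19/57) * 2 = 38/57
  C: (2/57) * 4 = 8/57
  E: (1/57) * 5 = 5/57
Sum = (34 + 20 + 39 + 38 + 8 + 5)/57 = 144/57

L = 144/57 = 2.5263 bits/symbol


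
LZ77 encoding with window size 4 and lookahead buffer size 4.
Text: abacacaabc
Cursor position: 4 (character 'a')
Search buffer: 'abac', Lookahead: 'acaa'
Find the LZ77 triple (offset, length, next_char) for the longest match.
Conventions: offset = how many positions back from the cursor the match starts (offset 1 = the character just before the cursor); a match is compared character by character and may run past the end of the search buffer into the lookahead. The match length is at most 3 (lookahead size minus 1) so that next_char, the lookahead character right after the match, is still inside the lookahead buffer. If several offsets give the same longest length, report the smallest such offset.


Try each offset into the search buffer:
  offset=1 (pos 3, char 'c'): match length 0
  offset=2 (pos 2, char 'a'): match length 3
  offset=3 (pos 1, char 'b'): match length 0
  offset=4 (pos 0, char 'a'): match length 1
Longest match has length 3 at offset 2.
next_char = character at position 4 + 3 = 7 -> 'a'

Best match: offset=2, length=3 (matching 'aca' starting at position 2)
LZ77 triple: (2, 3, 'a')


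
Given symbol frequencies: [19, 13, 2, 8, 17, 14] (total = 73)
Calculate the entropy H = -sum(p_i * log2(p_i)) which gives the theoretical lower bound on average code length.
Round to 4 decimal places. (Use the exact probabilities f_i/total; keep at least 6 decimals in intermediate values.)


Per-symbol terms -p_i * log2(p_i) with p_i = f_i/73:
  p = 19/73 = 0.260274: log2(p) = -1.941897, -p*log2(p) = 0.505425
  p = 13/73 = 0.178082: log2(p) = -2.489385, -p*log2(p) = 0.443315
  p = 2/73 = 0.027397: log2(p) = -5.189825, -p*log2(p) = 0.142187
  p = 8/73 = 0.109589: log2(p) = -3.189825, -p*log2(p) = 0.349570
  p = 17/73 = 0.232877: log2(p) = -2.102362, -p*log2(p) = 0.489591
  p = 14/73 = 0.191781: log2(p) = -2.382470, -p*log2(p) = 0.456912
H = 0.505425 + 0.443315 + 0.142187 + 0.349570 + 0.489591 + 0.456912 = 2.387000

H = 2.387 bits/symbol


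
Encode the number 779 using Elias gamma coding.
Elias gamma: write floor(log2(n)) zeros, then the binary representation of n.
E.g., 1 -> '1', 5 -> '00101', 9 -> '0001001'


num_bits = floor(log2(779)) + 1 = 10
leading_zeros = num_bits - 1 = 9
binary(779) = 1100001011

Elias gamma(779) = '000000000' + '1100001011' = 0000000001100001011 (19 bits)


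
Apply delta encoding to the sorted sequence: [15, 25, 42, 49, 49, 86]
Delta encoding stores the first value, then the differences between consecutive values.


First value: 15
Deltas:
  25 - 15 = 10
  42 - 25 = 17
  49 - 42 = 7
  49 - 49 = 0
  86 - 49 = 37


Delta encoded: [15, 10, 17, 7, 0, 37]


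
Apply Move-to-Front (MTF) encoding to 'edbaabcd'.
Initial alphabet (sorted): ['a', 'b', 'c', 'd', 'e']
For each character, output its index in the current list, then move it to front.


MTF encoding:
'e': index 4 in ['a', 'b', 'c', 'd', 'e'] -> ['e', 'a', 'b', 'c', 'd']
'd': index 4 in ['e', 'a', 'b', 'c', 'd'] -> ['d', 'e', 'a', 'b', 'c']
'b': index 3 in ['d', 'e', 'a', 'b', 'c'] -> ['b', 'd', 'e', 'a', 'c']
'a': index 3 in ['b', 'd', 'e', 'a', 'c'] -> ['a', 'b', 'd', 'e', 'c']
'a': index 0 in ['a', 'b', 'd', 'e', 'c'] -> ['a', 'b', 'd', 'e', 'c']
'b': index 1 in ['a', 'b', 'd', 'e', 'c'] -> ['b', 'a', 'd', 'e', 'c']
'c': index 4 in ['b', 'a', 'd', 'e', 'c'] -> ['c', 'b', 'a', 'd', 'e']
'd': index 3 in ['c', 'b', 'a', 'd', 'e'] -> ['d', 'c', 'b', 'a', 'e']


Output: [4, 4, 3, 3, 0, 1, 4, 3]


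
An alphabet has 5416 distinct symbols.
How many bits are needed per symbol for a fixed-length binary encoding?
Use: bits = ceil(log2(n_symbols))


log2(5416) = 12.403
Bracket: 2^12 = 4096 < 5416 <= 2^13 = 8192
So ceil(log2(5416)) = 13

bits = ceil(log2(5416)) = ceil(12.403) = 13 bits


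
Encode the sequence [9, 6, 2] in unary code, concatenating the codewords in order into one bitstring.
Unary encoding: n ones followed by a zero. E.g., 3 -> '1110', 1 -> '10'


Encode each number as n ones followed by a terminating 0:
  9 -> 1111111110 (10 bits)
  6 -> 1111110 (7 bits)
  2 -> 110 (3 bits)
Total length = 10 + 7 + 3 = 20 bits.

Unary([9, 6, 2]) = 11111111101111110110 (20 bits)


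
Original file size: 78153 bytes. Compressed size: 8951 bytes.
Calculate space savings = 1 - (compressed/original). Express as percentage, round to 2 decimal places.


ratio = compressed/original = 8951/78153 = 0.114532
savings = 1 - ratio = 1 - 0.114532 = 0.885468
as a percentage: 0.885468 * 100 = 88.55%

Space savings = 1 - 8951/78153 = 88.55%


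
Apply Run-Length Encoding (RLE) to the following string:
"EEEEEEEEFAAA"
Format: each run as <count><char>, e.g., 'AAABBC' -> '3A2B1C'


Scanning runs left to right:
  i=0: run of 'E' x 8 -> '8E'
  i=8: run of 'F' x 1 -> '1F'
  i=9: run of 'A' x 3 -> '3A'

RLE = 8E1F3A


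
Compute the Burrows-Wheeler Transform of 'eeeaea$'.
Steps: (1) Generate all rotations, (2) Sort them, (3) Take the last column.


Rotations (sorted):
  0: $eeeaea -> last char: a
  1: a$eeeae -> last char: e
  2: aea$eee -> last char: e
  3: ea$eeea -> last char: a
  4: eaea$ee -> last char: e
  5: eeaea$e -> last char: e
  6: eeeaea$ -> last char: $


BWT = aeeaee$


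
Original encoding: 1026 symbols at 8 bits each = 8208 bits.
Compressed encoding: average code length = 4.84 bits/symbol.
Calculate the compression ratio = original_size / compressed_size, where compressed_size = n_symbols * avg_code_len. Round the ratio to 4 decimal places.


original_size = n_symbols * orig_bits = 1026 * 8 = 8208 bits
compressed_size = n_symbols * avg_code_len = 1026 * 4.84 = 4965.84 bits
ratio = original_size / compressed_size = 8208 / 4965.84 = 1.6529

Compression ratio = 1.6529


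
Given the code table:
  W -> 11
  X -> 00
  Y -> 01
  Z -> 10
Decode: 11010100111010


Decoding:
11 -> W
01 -> Y
01 -> Y
00 -> X
11 -> W
10 -> Z
10 -> Z


Result: WYYXWZZ


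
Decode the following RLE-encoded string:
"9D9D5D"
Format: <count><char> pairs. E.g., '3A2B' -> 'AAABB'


Expanding each <count><char> pair:
  9D -> 'DDDDDDDDD'
  9D -> 'DDDDDDDDD'
  5D -> 'DDDDD'

Decoded = DDDDDDDDDDDDDDDDDDDDDDD


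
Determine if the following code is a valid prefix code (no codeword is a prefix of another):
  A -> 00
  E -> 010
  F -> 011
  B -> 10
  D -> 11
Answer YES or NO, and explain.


Checking each pair (does one codeword prefix another?):
  A='00' vs E='010': no prefix
  A='00' vs F='011': no prefix
  A='00' vs B='10': no prefix
  A='00' vs D='11': no prefix
  E='010' vs A='00': no prefix
  E='010' vs F='011': no prefix
  E='010' vs B='10': no prefix
  E='010' vs D='11': no prefix
  F='011' vs A='00': no prefix
  F='011' vs E='010': no prefix
  F='011' vs B='10': no prefix
  F='011' vs D='11': no prefix
  B='10' vs A='00': no prefix
  B='10' vs E='010': no prefix
  B='10' vs F='011': no prefix
  B='10' vs D='11': no prefix
  D='11' vs A='00': no prefix
  D='11' vs E='010': no prefix
  D='11' vs F='011': no prefix
  D='11' vs B='10': no prefix
No violation found over all pairs.

YES -- this is a valid prefix code. No codeword is a prefix of any other codeword.


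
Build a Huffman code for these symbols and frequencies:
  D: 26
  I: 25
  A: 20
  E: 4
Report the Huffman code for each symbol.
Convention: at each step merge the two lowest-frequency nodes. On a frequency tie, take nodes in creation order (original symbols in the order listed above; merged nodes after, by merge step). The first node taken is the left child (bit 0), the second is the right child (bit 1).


Huffman tree construction:
Step 1: Merge E(4) + A(20) = 24
Step 2: Merge (E+A)(24) + I(25) = 49
Step 3: Merge D(26) + ((E+A)+I)(49) = 75
Read each symbol's code off the tree from the root (left child = 0, right child = 1).

Codes:
  D: 0 (length 1)
  I: 11 (length 2)
  A: 101 (length 3)
  E: 100 (length 3)
Average code length: 148/75 = 1.9733 bits/symbol


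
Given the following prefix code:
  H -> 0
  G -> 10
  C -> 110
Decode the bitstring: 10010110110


Decoding step by step:
Bits 10 -> G
Bits 0 -> H
Bits 10 -> G
Bits 110 -> C
Bits 110 -> C


Decoded message: GHGCC


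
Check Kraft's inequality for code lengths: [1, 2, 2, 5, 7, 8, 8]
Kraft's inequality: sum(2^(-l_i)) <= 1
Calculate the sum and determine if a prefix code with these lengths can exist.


Sum = 2^(-1) + 2^(-2) + 2^(-2) + 2^(-5) + 2^(-7) + 2^(-8) + 2^(-8)
    = 0.5 + 0.25 + 0.25 + 0.03125 + 0.0078125 + 0.00390625 + 0.00390625
    = 268/256 = 1.046875
Since 1.046875 > 1, Kraft's inequality is NOT satisfied.
A prefix code with these lengths CANNOT exist.

Kraft sum = 1.046875. Not satisfied.


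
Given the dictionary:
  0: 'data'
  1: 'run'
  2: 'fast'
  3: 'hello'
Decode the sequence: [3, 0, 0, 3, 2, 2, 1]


Look up each index in the dictionary:
  3 -> 'hello'
  0 -> 'data'
  0 -> 'data'
  3 -> 'hello'
  2 -> 'fast'
  2 -> 'fast'
  1 -> 'run'

Decoded: "hello data data hello fast fast run"


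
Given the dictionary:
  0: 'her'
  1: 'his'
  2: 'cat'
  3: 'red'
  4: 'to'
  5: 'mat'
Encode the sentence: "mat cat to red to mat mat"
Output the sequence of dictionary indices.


Look up each word in the dictionary:
  'mat' -> 5
  'cat' -> 2
  'to' -> 4
  'red' -> 3
  'to' -> 4
  'mat' -> 5
  'mat' -> 5

Encoded: [5, 2, 4, 3, 4, 5, 5]


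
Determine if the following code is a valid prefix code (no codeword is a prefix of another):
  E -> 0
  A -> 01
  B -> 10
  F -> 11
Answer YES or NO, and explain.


Checking each pair (does one codeword prefix another?):
  E='0' vs A='01': prefix -- VIOLATION

NO -- this is NOT a valid prefix code. E (0) is a prefix of A (01).


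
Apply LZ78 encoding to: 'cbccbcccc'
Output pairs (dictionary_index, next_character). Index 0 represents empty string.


LZ78 encoding steps:
Dictionary: {0: ''}
Step 1: w='' (idx 0), next='c' -> output (0, 'c'), add 'c' as idx 1
Step 2: w='' (idx 0), next='b' -> output (0, 'b'), add 'b' as idx 2
Step 3: w='c' (idx 1), next='c' -> output (1, 'c'), add 'cc' as idx 3
Step 4: w='b' (idx 2), next='c' -> output (2, 'c'), add 'bc' as idx 4
Step 5: w='cc' (idx 3), next='c' -> output (3, 'c'), add 'ccc' as idx 5


Encoded: [(0, 'c'), (0, 'b'), (1, 'c'), (2, 'c'), (3, 'c')]


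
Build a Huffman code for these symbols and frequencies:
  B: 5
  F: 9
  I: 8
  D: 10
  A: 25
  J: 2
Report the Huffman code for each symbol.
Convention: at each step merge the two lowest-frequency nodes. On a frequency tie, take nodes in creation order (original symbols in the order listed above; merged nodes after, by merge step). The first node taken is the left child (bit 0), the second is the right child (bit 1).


Huffman tree construction:
Step 1: Merge J(2) + B(5) = 7
Step 2: Merge (J+B)(7) + I(8) = 15
Step 3: Merge F(9) + D(10) = 19
Step 4: Merge ((J+B)+I)(15) + (F+D)(19) = 34
Step 5: Merge A(25) + (((J+B)+I)+(F+D))(34) = 59
Read each symbol's code off the tree from the root (left child = 0, right child = 1).

Codes:
  B: 1001 (length 4)
  F: 110 (length 3)
  I: 101 (length 3)
  D: 111 (length 3)
  A: 0 (length 1)
  J: 1000 (length 4)
Average code length: 134/59 = 2.2712 bits/symbol


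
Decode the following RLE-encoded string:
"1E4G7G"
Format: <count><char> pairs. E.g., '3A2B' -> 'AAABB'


Expanding each <count><char> pair:
  1E -> 'E'
  4G -> 'GGGG'
  7G -> 'GGGGGGG'

Decoded = EGGGGGGGGGGG


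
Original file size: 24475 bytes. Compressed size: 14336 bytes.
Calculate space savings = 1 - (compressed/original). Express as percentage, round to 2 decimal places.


ratio = compressed/original = 14336/24475 = 0.585741
savings = 1 - ratio = 1 - 0.585741 = 0.414259
as a percentage: 0.414259 * 100 = 41.43%

Space savings = 1 - 14336/24475 = 41.43%


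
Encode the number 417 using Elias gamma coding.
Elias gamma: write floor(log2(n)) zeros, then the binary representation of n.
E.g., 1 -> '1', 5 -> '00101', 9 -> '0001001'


num_bits = floor(log2(417)) + 1 = 9
leading_zeros = num_bits - 1 = 8
binary(417) = 110100001

Elias gamma(417) = '00000000' + '110100001' = 00000000110100001 (17 bits)


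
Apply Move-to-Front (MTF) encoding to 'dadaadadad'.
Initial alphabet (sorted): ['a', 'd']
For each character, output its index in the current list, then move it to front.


MTF encoding:
'd': index 1 in ['a', 'd'] -> ['d', 'a']
'a': index 1 in ['d', 'a'] -> ['a', 'd']
'd': index 1 in ['a', 'd'] -> ['d', 'a']
'a': index 1 in ['d', 'a'] -> ['a', 'd']
'a': index 0 in ['a', 'd'] -> ['a', 'd']
'd': index 1 in ['a', 'd'] -> ['d', 'a']
'a': index 1 in ['d', 'a'] -> ['a', 'd']
'd': index 1 in ['a', 'd'] -> ['d', 'a']
'a': index 1 in ['d', 'a'] -> ['a', 'd']
'd': index 1 in ['a', 'd'] -> ['d', 'a']


Output: [1, 1, 1, 1, 0, 1, 1, 1, 1, 1]


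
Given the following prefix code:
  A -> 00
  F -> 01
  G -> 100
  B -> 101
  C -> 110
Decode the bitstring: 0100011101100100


Decoding step by step:
Bits 01 -> F
Bits 00 -> A
Bits 01 -> F
Bits 110 -> C
Bits 110 -> C
Bits 01 -> F
Bits 00 -> A


Decoded message: FAFCCFA


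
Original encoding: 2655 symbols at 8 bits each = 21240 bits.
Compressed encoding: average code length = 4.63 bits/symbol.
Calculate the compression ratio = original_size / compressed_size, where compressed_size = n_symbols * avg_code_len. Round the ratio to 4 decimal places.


original_size = n_symbols * orig_bits = 2655 * 8 = 21240 bits
compressed_size = n_symbols * avg_code_len = 2655 * 4.63 = 12292.65 bits
ratio = original_size / compressed_size = 21240 / 12292.65 = 1.7279

Compression ratio = 1.7279


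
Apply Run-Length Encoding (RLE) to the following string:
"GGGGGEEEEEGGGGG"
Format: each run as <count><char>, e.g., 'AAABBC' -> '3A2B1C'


Scanning runs left to right:
  i=0: run of 'G' x 5 -> '5G'
  i=5: run of 'E' x 5 -> '5E'
  i=10: run of 'G' x 5 -> '5G'

RLE = 5G5E5G


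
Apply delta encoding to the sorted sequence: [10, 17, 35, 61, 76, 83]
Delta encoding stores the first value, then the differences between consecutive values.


First value: 10
Deltas:
  17 - 10 = 7
  35 - 17 = 18
  61 - 35 = 26
  76 - 61 = 15
  83 - 76 = 7


Delta encoded: [10, 7, 18, 26, 15, 7]


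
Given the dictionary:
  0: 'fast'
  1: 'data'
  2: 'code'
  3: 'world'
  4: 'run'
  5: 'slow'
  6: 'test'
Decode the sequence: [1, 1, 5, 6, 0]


Look up each index in the dictionary:
  1 -> 'data'
  1 -> 'data'
  5 -> 'slow'
  6 -> 'test'
  0 -> 'fast'

Decoded: "data data slow test fast"


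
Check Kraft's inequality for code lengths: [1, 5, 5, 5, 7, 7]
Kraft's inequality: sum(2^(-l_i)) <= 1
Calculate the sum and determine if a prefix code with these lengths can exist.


Sum = 2^(-1) + 2^(-5) + 2^(-5) + 2^(-5) + 2^(-7) + 2^(-7)
    = 0.5 + 0.03125 + 0.03125 + 0.03125 + 0.0078125 + 0.0078125
    = 78/128 = 0.609375
Since 0.609375 <= 1, Kraft's inequality IS satisfied.
A prefix code with these lengths CAN exist.

Kraft sum = 0.609375. Satisfied.


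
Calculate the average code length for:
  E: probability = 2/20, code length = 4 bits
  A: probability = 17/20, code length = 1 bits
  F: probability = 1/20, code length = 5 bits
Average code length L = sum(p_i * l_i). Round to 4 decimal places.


Weighted contributions p_i * l_i:
  E: (2/20) * 4 = 8/20
  A: (17/20) * 1 = 17/20
  F: (1/20) * 5 = 5/20
Sum = (8 + 17 + 5)/20 = 30/20

L = 30/20 = 1.5000 bits/symbol


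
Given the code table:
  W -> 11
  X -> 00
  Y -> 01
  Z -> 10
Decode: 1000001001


Decoding:
10 -> Z
00 -> X
00 -> X
10 -> Z
01 -> Y


Result: ZXXZY


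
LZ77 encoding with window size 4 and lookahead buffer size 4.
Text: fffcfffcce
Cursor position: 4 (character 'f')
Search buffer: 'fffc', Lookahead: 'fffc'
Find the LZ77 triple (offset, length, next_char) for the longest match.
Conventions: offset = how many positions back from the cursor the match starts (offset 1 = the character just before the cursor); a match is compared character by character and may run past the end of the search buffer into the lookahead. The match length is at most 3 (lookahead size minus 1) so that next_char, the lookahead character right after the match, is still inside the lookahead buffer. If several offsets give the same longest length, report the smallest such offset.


Try each offset into the search buffer:
  offset=1 (pos 3, char 'c'): match length 0
  offset=2 (pos 2, char 'f'): match length 1
  offset=3 (pos 1, char 'f'): match length 2
  offset=4 (pos 0, char 'f'): match length 3
Longest match has length 3 at offset 4.
next_char = character at position 4 + 3 = 7 -> 'c'

Best match: offset=4, length=3 (matching 'fff' starting at position 0)
LZ77 triple: (4, 3, 'c')


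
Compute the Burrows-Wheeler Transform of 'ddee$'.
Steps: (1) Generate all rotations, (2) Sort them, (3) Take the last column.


Rotations (sorted):
  0: $ddee -> last char: e
  1: ddee$ -> last char: $
  2: dee$d -> last char: d
  3: e$dde -> last char: e
  4: ee$dd -> last char: d


BWT = e$ded


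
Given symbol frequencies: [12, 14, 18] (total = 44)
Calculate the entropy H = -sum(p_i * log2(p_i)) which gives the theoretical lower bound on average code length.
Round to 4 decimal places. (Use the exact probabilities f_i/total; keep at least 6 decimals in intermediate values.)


Per-symbol terms -p_i * log2(p_i) with p_i = f_i/44:
  p = 12/44 = 0.272727: log2(p) = -1.874469, -p*log2(p) = 0.511219
  p = 14/44 = 0.318182: log2(p) = -1.652077, -p*log2(p) = 0.525661
  p = 18/44 = 0.409091: log2(p) = -1.289507, -p*log2(p) = 0.527525
H = 0.511219 + 0.525661 + 0.527525 = 1.564405

H = 1.5644 bits/symbol


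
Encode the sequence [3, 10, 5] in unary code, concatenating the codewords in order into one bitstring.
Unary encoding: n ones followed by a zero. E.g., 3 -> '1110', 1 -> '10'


Encode each number as n ones followed by a terminating 0:
  3 -> 1110 (4 bits)
  10 -> 11111111110 (11 bits)
  5 -> 111110 (6 bits)
Total length = 4 + 11 + 6 = 21 bits.

Unary([3, 10, 5]) = 111011111111110111110 (21 bits)


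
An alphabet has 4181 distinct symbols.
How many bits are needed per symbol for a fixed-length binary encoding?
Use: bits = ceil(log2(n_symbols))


log2(4181) = 12.0296
Bracket: 2^12 = 4096 < 4181 <= 2^13 = 8192
So ceil(log2(4181)) = 13

bits = ceil(log2(4181)) = ceil(12.0296) = 13 bits


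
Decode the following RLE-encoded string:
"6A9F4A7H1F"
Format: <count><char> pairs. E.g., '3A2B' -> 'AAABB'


Expanding each <count><char> pair:
  6A -> 'AAAAAA'
  9F -> 'FFFFFFFFF'
  4A -> 'AAAA'
  7H -> 'HHHHHHH'
  1F -> 'F'

Decoded = AAAAAAFFFFFFFFFAAAAHHHHHHHF


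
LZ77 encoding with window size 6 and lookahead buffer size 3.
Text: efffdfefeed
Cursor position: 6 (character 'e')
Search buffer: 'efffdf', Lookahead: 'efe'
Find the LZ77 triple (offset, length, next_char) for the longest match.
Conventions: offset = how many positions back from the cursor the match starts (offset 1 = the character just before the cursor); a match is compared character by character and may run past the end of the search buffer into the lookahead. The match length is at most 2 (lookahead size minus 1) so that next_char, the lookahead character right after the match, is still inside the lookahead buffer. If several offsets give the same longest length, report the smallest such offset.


Try each offset into the search buffer:
  offset=1 (pos 5, char 'f'): match length 0
  offset=2 (pos 4, char 'd'): match length 0
  offset=3 (pos 3, char 'f'): match length 0
  offset=4 (pos 2, char 'f'): match length 0
  offset=5 (pos 1, char 'f'): match length 0
  offset=6 (pos 0, char 'e'): match length 2
Longest match has length 2 at offset 6.
next_char = character at position 6 + 2 = 8 -> 'e'

Best match: offset=6, length=2 (matching 'ef' starting at position 0)
LZ77 triple: (6, 2, 'e')


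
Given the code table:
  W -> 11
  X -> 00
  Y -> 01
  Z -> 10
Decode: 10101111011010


Decoding:
10 -> Z
10 -> Z
11 -> W
11 -> W
01 -> Y
10 -> Z
10 -> Z


Result: ZZWWYZZ


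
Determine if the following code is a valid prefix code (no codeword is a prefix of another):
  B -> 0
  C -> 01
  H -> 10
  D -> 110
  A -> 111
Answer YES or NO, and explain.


Checking each pair (does one codeword prefix another?):
  B='0' vs C='01': prefix -- VIOLATION

NO -- this is NOT a valid prefix code. B (0) is a prefix of C (01).


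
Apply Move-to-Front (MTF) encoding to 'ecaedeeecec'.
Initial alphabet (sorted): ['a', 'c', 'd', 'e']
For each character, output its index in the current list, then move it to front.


MTF encoding:
'e': index 3 in ['a', 'c', 'd', 'e'] -> ['e', 'a', 'c', 'd']
'c': index 2 in ['e', 'a', 'c', 'd'] -> ['c', 'e', 'a', 'd']
'a': index 2 in ['c', 'e', 'a', 'd'] -> ['a', 'c', 'e', 'd']
'e': index 2 in ['a', 'c', 'e', 'd'] -> ['e', 'a', 'c', 'd']
'd': index 3 in ['e', 'a', 'c', 'd'] -> ['d', 'e', 'a', 'c']
'e': index 1 in ['d', 'e', 'a', 'c'] -> ['e', 'd', 'a', 'c']
'e': index 0 in ['e', 'd', 'a', 'c'] -> ['e', 'd', 'a', 'c']
'e': index 0 in ['e', 'd', 'a', 'c'] -> ['e', 'd', 'a', 'c']
'c': index 3 in ['e', 'd', 'a', 'c'] -> ['c', 'e', 'd', 'a']
'e': index 1 in ['c', 'e', 'd', 'a'] -> ['e', 'c', 'd', 'a']
'c': index 1 in ['e', 'c', 'd', 'a'] -> ['c', 'e', 'd', 'a']


Output: [3, 2, 2, 2, 3, 1, 0, 0, 3, 1, 1]


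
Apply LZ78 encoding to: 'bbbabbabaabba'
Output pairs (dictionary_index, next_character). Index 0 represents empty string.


LZ78 encoding steps:
Dictionary: {0: ''}
Step 1: w='' (idx 0), next='b' -> output (0, 'b'), add 'b' as idx 1
Step 2: w='b' (idx 1), next='b' -> output (1, 'b'), add 'bb' as idx 2
Step 3: w='' (idx 0), next='a' -> output (0, 'a'), add 'a' as idx 3
Step 4: w='bb' (idx 2), next='a' -> output (2, 'a'), add 'bba' as idx 4
Step 5: w='b' (idx 1), next='a' -> output (1, 'a'), add 'ba' as idx 5
Step 6: w='a' (idx 3), next='b' -> output (3, 'b'), add 'ab' as idx 6
Step 7: w='ba' (idx 5), end of input -> output (5, '')


Encoded: [(0, 'b'), (1, 'b'), (0, 'a'), (2, 'a'), (1, 'a'), (3, 'b'), (5, '')]


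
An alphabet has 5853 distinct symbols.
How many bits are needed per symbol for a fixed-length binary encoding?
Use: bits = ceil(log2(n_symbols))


log2(5853) = 12.515
Bracket: 2^12 = 4096 < 5853 <= 2^13 = 8192
So ceil(log2(5853)) = 13

bits = ceil(log2(5853)) = ceil(12.515) = 13 bits


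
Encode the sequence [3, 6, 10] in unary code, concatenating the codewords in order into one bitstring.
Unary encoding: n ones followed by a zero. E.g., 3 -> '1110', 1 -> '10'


Encode each number as n ones followed by a terminating 0:
  3 -> 1110 (4 bits)
  6 -> 1111110 (7 bits)
  10 -> 11111111110 (11 bits)
Total length = 4 + 7 + 11 = 22 bits.

Unary([3, 6, 10]) = 1110111111011111111110 (22 bits)


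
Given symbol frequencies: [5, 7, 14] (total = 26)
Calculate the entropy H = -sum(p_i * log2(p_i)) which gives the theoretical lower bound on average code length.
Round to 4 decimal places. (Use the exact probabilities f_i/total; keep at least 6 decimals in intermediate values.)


Per-symbol terms -p_i * log2(p_i) with p_i = f_i/26:
  p = 5/26 = 0.192308: log2(p) = -2.378512, -p*log2(p) = 0.457406
  p = 7/26 = 0.269231: log2(p) = -1.893085, -p*log2(p) = 0.509677
  p = 14/26 = 0.538462: log2(p) = -0.893085, -p*log2(p) = 0.480892
H = 0.457406 + 0.509677 + 0.480892 = 1.447975

H = 1.448 bits/symbol


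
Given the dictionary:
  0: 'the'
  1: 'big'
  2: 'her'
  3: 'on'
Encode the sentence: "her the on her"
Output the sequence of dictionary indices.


Look up each word in the dictionary:
  'her' -> 2
  'the' -> 0
  'on' -> 3
  'her' -> 2

Encoded: [2, 0, 3, 2]


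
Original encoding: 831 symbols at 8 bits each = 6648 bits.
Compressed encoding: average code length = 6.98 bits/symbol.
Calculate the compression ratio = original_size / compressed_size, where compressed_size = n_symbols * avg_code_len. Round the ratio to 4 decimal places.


original_size = n_symbols * orig_bits = 831 * 8 = 6648 bits
compressed_size = n_symbols * avg_code_len = 831 * 6.98 = 5800.38 bits
ratio = original_size / compressed_size = 6648 / 5800.38 = 1.1461

Compression ratio = 1.1461


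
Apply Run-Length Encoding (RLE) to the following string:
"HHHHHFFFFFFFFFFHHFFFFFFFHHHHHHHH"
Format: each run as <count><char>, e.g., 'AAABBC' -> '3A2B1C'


Scanning runs left to right:
  i=0: run of 'H' x 5 -> '5H'
  i=5: run of 'F' x 10 -> '10F'
  i=15: run of 'H' x 2 -> '2H'
  i=17: run of 'F' x 7 -> '7F'
  i=24: run of 'H' x 8 -> '8H'

RLE = 5H10F2H7F8H


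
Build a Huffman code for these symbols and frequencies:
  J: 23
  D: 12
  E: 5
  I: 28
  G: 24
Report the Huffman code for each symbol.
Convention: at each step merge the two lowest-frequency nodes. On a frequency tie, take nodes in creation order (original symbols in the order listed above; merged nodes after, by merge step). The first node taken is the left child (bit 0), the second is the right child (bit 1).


Huffman tree construction:
Step 1: Merge E(5) + D(12) = 17
Step 2: Merge (E+D)(17) + J(23) = 40
Step 3: Merge G(24) + I(28) = 52
Step 4: Merge ((E+D)+J)(40) + (G+I)(52) = 92
Read each symbol's code off the tree from the root (left child = 0, right child = 1).

Codes:
  J: 01 (length 2)
  D: 001 (length 3)
  E: 000 (length 3)
  I: 11 (length 2)
  G: 10 (length 2)
Average code length: 201/92 = 2.1848 bits/symbol


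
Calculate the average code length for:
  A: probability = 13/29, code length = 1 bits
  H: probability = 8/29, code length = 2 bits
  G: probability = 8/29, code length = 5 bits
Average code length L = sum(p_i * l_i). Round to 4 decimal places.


Weighted contributions p_i * l_i:
  A: (13/29) * 1 = 13/29
  H: (8/29) * 2 = 16/29
  G: (8/29) * 5 = 40/29
Sum = (13 + 16 + 40)/29 = 69/29

L = 69/29 = 2.3793 bits/symbol


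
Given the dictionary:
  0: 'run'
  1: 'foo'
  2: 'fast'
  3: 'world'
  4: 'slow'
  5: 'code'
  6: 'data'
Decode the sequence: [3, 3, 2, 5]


Look up each index in the dictionary:
  3 -> 'world'
  3 -> 'world'
  2 -> 'fast'
  5 -> 'code'

Decoded: "world world fast code"


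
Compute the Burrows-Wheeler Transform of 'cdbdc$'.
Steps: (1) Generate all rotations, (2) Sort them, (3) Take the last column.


Rotations (sorted):
  0: $cdbdc -> last char: c
  1: bdc$cd -> last char: d
  2: c$cdbd -> last char: d
  3: cdbdc$ -> last char: $
  4: dbdc$c -> last char: c
  5: dc$cdb -> last char: b


BWT = cdd$cb


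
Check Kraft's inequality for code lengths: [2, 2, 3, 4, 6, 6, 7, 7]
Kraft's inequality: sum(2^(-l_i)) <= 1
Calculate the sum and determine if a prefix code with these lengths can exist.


Sum = 2^(-2) + 2^(-2) + 2^(-3) + 2^(-4) + 2^(-6) + 2^(-6) + 2^(-7) + 2^(-7)
    = 0.25 + 0.25 + 0.125 + 0.0625 + 0.015625 + 0.015625 + 0.0078125 + 0.0078125
    = 94/128 = 0.734375
Since 0.734375 <= 1, Kraft's inequality IS satisfied.
A prefix code with these lengths CAN exist.

Kraft sum = 0.734375. Satisfied.


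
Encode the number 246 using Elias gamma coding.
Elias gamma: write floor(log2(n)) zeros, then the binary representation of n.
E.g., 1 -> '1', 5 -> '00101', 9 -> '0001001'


num_bits = floor(log2(246)) + 1 = 8
leading_zeros = num_bits - 1 = 7
binary(246) = 11110110

Elias gamma(246) = '0000000' + '11110110' = 000000011110110 (15 bits)


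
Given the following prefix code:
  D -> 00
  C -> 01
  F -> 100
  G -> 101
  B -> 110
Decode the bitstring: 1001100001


Decoding step by step:
Bits 100 -> F
Bits 110 -> B
Bits 00 -> D
Bits 01 -> C


Decoded message: FBDC


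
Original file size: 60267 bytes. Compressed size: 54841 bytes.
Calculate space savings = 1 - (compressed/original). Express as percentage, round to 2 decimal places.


ratio = compressed/original = 54841/60267 = 0.909967
savings = 1 - ratio = 1 - 0.909967 = 0.090033
as a percentage: 0.090033 * 100 = 9.0%

Space savings = 1 - 54841/60267 = 9.0%


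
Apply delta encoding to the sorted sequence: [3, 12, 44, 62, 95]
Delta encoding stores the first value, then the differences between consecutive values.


First value: 3
Deltas:
  12 - 3 = 9
  44 - 12 = 32
  62 - 44 = 18
  95 - 62 = 33


Delta encoded: [3, 9, 32, 18, 33]


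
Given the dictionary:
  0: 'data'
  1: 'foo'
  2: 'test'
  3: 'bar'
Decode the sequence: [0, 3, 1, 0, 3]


Look up each index in the dictionary:
  0 -> 'data'
  3 -> 'bar'
  1 -> 'foo'
  0 -> 'data'
  3 -> 'bar'

Decoded: "data bar foo data bar"


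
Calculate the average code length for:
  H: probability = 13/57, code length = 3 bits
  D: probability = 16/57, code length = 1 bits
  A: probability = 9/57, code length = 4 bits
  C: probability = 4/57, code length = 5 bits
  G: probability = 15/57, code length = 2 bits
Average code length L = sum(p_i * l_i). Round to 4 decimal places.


Weighted contributions p_i * l_i:
  H: (13/57) * 3 = 39/57
  D: (16/57) * 1 = 16/57
  A: (9/57) * 4 = 36/57
  C: (4/57) * 5 = 20/57
  G: (15/57) * 2 = 30/57
Sum = (39 + 16 + 36 + 20 + 30)/57 = 141/57

L = 141/57 = 2.4737 bits/symbol


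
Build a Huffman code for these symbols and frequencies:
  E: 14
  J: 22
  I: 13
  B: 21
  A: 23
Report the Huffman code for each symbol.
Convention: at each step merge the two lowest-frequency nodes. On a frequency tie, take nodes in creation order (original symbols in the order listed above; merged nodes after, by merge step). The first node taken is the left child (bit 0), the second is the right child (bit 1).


Huffman tree construction:
Step 1: Merge I(13) + E(14) = 27
Step 2: Merge B(21) + J(22) = 43
Step 3: Merge A(23) + (I+E)(27) = 50
Step 4: Merge (B+J)(43) + (A+(I+E))(50) = 93
Read each symbol's code off the tree from the root (left child = 0, right child = 1).

Codes:
  E: 111 (length 3)
  J: 01 (length 2)
  I: 110 (length 3)
  B: 00 (length 2)
  A: 10 (length 2)
Average code length: 213/93 = 2.2903 bits/symbol


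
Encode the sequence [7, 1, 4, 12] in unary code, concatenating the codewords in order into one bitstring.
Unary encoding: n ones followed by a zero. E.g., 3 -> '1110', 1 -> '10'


Encode each number as n ones followed by a terminating 0:
  7 -> 11111110 (8 bits)
  1 -> 10 (2 bits)
  4 -> 11110 (5 bits)
  12 -> 1111111111110 (13 bits)
Total length = 8 + 2 + 5 + 13 = 28 bits.

Unary([7, 1, 4, 12]) = 1111111010111101111111111110 (28 bits)


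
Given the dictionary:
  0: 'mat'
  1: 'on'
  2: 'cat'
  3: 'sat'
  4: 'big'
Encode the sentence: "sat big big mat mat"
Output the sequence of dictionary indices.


Look up each word in the dictionary:
  'sat' -> 3
  'big' -> 4
  'big' -> 4
  'mat' -> 0
  'mat' -> 0

Encoded: [3, 4, 4, 0, 0]


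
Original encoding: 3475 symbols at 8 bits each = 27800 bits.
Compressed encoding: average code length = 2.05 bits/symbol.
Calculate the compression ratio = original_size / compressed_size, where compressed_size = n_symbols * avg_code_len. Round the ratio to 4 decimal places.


original_size = n_symbols * orig_bits = 3475 * 8 = 27800 bits
compressed_size = n_symbols * avg_code_len = 3475 * 2.05 = 7123.75 bits
ratio = original_size / compressed_size = 27800 / 7123.75 = 3.9024

Compression ratio = 3.9024


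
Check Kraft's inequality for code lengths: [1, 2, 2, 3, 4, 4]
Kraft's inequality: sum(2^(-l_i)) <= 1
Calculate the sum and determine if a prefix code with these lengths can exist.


Sum = 2^(-1) + 2^(-2) + 2^(-2) + 2^(-3) + 2^(-4) + 2^(-4)
    = 0.5 + 0.25 + 0.25 + 0.125 + 0.0625 + 0.0625
    = 20/16 = 1.25
Since 1.25 > 1, Kraft's inequality is NOT satisfied.
A prefix code with these lengths CANNOT exist.

Kraft sum = 1.25. Not satisfied.
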